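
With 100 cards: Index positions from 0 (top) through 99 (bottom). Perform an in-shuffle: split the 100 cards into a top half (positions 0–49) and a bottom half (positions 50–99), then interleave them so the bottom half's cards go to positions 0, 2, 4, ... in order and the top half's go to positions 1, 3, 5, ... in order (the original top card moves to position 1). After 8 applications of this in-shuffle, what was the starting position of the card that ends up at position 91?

Work backwards from position 91, undoing one in-shuffle at a time:
91 ← 45 ← 22 ← 61 ← 30 ← 65 ← 32 ← 66 ← 83
So the card now at position 91 started at position 83.

83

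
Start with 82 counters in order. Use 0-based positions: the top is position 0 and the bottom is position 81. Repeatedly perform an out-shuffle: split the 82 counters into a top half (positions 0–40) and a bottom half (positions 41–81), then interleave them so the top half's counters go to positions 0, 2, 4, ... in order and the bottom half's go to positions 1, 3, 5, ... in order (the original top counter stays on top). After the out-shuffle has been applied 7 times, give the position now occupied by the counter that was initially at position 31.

80

Track the counter's position through each out-shuffle:
31 → 62 → 43 → 5 → 10 → 20 → 40 → 80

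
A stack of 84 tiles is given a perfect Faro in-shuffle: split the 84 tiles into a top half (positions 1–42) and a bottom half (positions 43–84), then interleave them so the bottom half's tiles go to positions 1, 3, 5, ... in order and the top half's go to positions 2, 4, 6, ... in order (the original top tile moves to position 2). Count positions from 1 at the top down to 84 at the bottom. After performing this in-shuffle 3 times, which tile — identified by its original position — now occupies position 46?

27

Work backwards from position 46, undoing one in-shuffle at a time:
46 ← 23 ← 54 ← 27
So the tile now at position 46 started at position 27.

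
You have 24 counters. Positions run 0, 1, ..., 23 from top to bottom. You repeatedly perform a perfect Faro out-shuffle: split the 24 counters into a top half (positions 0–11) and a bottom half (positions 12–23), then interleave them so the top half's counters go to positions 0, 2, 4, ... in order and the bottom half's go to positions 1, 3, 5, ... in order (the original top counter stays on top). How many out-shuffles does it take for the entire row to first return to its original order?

The out-shuffle permutes the 24 positions with cycle lengths [1, 1, 11, 11].
Every counter is home exactly when every cycle has completed a whole number of laps, i.e. after lcm(1, 11) = 11 out-shuffles.

11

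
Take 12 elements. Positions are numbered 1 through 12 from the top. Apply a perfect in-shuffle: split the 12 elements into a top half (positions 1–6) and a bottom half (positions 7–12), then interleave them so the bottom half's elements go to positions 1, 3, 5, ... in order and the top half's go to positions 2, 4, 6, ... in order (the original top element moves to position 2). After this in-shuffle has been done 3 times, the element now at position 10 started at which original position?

Work backwards from position 10, undoing one in-shuffle at a time:
10 ← 5 ← 9 ← 11
So the element now at position 10 started at position 11.

11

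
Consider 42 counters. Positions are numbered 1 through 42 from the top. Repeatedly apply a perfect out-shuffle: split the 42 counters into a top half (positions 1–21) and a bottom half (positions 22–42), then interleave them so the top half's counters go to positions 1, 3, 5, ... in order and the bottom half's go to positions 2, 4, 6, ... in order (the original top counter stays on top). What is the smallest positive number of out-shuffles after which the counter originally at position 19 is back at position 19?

20

Follow position 19 under repeated out-shuffles:
19 → 37 → 32 → 22 → 2 → 3 → 5 → 9 → 17 → 33 → 24 → 6 → 11 → 21 → 41 → 40 → 38 → 34 → 26 → 10 → 19
It first returns after 20 out-shuffles.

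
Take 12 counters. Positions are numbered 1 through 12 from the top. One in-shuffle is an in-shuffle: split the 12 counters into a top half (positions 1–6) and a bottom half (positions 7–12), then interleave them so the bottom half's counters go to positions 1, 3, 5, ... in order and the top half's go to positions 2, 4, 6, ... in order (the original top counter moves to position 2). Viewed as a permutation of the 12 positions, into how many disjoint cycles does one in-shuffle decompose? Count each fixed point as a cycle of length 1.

Trace each unvisited position around until it returns:
(1 2 4 8 3 6 ... len 12)
1 cycle in total.

1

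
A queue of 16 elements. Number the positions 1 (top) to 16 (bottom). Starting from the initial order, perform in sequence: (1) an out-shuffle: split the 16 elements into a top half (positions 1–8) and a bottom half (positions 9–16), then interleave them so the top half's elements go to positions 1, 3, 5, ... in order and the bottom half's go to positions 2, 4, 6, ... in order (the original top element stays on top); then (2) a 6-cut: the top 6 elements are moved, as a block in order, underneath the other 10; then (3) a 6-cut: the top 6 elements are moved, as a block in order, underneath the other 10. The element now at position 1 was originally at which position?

7

Undo the operations in reverse order, starting from position 1:
  undo op 3 (cut 6): 1 ← 7
  undo op 2 (cut 6): 7 ← 13
  undo op 1 (out-shuffle, from top half): 13 ← 7
So the element at position 1 came from original position 7.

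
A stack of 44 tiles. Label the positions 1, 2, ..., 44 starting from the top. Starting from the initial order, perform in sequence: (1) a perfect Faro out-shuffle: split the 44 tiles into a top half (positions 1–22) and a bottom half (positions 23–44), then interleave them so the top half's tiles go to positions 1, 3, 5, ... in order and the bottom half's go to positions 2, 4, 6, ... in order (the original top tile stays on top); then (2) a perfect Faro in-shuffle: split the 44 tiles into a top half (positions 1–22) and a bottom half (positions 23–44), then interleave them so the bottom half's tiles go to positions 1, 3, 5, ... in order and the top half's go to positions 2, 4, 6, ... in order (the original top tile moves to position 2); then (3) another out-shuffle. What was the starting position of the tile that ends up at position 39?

Undo the operations in reverse order, starting from position 39:
  undo op 3 (out-shuffle, from top half): 39 ← 20
  undo op 2 (in-shuffle, from top half): 20 ← 10
  undo op 1 (out-shuffle, from bottom half): 10 ← 27
So the tile at position 39 came from original position 27.

27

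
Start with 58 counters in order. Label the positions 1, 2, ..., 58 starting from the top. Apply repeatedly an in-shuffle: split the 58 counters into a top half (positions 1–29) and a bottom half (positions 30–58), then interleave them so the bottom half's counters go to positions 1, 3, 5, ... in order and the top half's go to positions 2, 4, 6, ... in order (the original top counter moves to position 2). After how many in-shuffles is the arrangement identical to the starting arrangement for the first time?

58

The in-shuffle permutes the 58 positions with cycle lengths [58].
Every counter is home exactly when every cycle has completed a whole number of laps, i.e. after lcm(58) = 58 in-shuffles.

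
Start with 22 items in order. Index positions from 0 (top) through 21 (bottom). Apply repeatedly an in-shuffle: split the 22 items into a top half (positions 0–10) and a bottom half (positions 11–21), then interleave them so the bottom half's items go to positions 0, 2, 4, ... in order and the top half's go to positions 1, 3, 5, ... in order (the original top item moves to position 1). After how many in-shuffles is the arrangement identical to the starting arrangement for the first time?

The in-shuffle permutes the 22 positions with cycle lengths [11, 11].
Every item is home exactly when every cycle has completed a whole number of laps, i.e. after lcm(11) = 11 in-shuffles.

11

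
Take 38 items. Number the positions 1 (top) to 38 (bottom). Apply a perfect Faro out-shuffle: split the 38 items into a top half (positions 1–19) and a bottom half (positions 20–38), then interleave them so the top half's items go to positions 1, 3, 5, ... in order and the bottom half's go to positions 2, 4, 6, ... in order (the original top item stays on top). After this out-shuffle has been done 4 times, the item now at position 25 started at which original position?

21

Work backwards from position 25, undoing one out-shuffle at a time:
25 ← 13 ← 7 ← 4 ← 21
So the item now at position 25 started at position 21.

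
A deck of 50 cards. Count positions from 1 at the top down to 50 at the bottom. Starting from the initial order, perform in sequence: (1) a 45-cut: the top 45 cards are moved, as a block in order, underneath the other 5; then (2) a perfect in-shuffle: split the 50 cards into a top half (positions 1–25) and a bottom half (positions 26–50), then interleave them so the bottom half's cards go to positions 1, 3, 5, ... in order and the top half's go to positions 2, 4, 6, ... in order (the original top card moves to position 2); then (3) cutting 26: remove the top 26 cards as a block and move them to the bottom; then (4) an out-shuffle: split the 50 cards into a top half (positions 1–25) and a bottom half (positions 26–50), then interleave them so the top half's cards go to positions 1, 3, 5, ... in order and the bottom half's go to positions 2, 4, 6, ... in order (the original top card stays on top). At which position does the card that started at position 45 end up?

Track the card from position 45 forward through each operation:
  after op 1 (cut 45): 45 → 50
  after op 2 (in-shuffle): 50 → 49
  after op 3 (cut 26): 49 → 23
  after op 4 (out-shuffle): 23 → 45

45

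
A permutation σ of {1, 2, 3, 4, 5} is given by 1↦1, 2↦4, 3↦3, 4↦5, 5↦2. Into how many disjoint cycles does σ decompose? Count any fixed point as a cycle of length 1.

3

Cycle decomposition: (1) (2 4 5) (3).
3 cycles.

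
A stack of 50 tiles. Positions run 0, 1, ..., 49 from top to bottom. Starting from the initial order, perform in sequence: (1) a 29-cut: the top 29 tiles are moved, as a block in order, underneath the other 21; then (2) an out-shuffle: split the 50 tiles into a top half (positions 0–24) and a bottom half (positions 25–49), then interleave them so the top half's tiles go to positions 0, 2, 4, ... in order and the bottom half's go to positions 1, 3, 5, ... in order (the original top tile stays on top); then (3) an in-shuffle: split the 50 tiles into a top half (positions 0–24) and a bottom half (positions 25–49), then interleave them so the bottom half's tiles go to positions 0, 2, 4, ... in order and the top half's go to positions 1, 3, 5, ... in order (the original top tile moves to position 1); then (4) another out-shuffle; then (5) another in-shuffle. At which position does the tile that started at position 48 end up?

7

Track the tile from position 48 forward through each operation:
  after op 1 (cut 29): 48 → 19
  after op 2 (out-shuffle): 19 → 38
  after op 3 (in-shuffle): 38 → 26
  after op 4 (out-shuffle): 26 → 3
  after op 5 (in-shuffle): 3 → 7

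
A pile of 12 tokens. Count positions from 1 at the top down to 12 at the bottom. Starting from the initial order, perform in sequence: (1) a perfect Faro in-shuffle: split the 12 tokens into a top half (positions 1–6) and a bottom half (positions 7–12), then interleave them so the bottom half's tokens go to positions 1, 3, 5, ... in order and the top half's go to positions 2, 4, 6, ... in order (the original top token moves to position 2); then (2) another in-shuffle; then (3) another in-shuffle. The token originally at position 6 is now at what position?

Track the token from position 6 forward through each operation:
  after op 1 (in-shuffle): 6 → 12
  after op 2 (in-shuffle): 12 → 11
  after op 3 (in-shuffle): 11 → 9

9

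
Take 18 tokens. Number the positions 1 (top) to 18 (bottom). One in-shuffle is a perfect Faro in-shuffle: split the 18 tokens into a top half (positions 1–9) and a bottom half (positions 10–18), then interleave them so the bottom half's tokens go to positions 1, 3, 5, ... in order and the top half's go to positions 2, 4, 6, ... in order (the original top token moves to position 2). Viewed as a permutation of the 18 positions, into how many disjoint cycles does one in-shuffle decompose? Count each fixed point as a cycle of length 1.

1

Trace each unvisited position around until it returns:
(1 2 4 8 16 13 ... len 18)
1 cycle in total.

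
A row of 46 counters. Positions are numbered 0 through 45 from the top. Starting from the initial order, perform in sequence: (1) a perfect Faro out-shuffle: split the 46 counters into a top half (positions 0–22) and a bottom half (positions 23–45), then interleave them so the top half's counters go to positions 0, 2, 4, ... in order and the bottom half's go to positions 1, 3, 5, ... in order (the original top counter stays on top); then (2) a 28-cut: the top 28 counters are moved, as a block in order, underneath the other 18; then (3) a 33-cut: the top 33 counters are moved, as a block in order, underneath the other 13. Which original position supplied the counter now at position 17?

16

Undo the operations in reverse order, starting from position 17:
  undo op 3 (cut 33): 17 ← 4
  undo op 2 (cut 28): 4 ← 32
  undo op 1 (out-shuffle, from top half): 32 ← 16
So the counter at position 17 came from original position 16.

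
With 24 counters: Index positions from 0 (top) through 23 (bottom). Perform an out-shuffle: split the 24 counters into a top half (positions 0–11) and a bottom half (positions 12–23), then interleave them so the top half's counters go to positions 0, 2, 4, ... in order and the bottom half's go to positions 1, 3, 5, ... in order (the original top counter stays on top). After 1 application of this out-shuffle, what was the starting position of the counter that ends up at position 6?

3

Work backwards from position 6, undoing one out-shuffle at a time:
6 ← 3
So the counter now at position 6 started at position 3.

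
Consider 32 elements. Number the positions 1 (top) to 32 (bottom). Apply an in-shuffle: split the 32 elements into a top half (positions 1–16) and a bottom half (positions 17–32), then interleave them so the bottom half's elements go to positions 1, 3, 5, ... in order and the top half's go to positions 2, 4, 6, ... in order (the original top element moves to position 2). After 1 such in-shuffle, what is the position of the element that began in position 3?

Track the element's position through each in-shuffle:
3 → 6

6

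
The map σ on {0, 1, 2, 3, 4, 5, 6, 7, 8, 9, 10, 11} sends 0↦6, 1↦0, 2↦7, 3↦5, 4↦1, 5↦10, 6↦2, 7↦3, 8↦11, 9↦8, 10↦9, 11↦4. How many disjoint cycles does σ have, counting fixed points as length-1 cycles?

Cycle decomposition: (0 6 2 7 3 5 10 9 8 11 4 1).
1 cycle.

1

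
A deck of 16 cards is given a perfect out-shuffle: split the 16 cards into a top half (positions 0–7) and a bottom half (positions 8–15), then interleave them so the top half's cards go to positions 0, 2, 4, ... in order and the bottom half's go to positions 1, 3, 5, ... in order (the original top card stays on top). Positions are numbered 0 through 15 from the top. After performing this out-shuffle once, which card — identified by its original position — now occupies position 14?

Work backwards from position 14, undoing one out-shuffle at a time:
14 ← 7
So the card now at position 14 started at position 7.

7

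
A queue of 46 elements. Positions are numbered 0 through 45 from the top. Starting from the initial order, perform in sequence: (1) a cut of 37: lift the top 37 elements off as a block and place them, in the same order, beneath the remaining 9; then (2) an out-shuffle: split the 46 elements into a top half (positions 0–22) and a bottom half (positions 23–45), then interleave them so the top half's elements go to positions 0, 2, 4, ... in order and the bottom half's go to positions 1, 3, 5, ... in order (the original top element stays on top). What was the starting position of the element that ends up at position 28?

5

Undo the operations in reverse order, starting from position 28:
  undo op 2 (out-shuffle, from top half): 28 ← 14
  undo op 1 (cut 37): 14 ← 5
So the element at position 28 came from original position 5.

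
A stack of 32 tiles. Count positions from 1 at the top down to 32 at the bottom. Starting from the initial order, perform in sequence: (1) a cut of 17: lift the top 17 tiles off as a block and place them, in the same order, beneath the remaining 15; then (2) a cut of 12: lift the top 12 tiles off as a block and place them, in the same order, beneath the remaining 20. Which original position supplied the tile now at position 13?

Undo the operations in reverse order, starting from position 13:
  undo op 2 (cut 12): 13 ← 25
  undo op 1 (cut 17): 25 ← 10
So the tile at position 13 came from original position 10.

10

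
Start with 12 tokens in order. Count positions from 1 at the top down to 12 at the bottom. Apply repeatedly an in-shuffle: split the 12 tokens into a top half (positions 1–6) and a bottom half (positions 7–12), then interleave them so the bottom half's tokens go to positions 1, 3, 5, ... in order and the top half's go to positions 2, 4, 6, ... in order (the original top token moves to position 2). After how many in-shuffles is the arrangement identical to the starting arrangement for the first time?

12

The in-shuffle permutes the 12 positions with cycle lengths [12].
Every token is home exactly when every cycle has completed a whole number of laps, i.e. after lcm(12) = 12 in-shuffles.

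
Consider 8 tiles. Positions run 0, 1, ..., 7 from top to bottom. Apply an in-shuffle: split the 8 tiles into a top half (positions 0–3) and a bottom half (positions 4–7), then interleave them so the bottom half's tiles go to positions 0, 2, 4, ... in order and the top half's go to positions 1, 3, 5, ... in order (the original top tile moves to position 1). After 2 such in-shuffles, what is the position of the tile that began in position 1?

Track the tile's position through each in-shuffle:
1 → 3 → 7

7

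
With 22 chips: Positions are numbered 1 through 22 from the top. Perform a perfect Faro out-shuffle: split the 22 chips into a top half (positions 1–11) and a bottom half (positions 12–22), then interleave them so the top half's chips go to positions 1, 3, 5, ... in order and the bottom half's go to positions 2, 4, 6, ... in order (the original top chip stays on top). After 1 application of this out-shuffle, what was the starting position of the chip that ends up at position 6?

Work backwards from position 6, undoing one out-shuffle at a time:
6 ← 14
So the chip now at position 6 started at position 14.

14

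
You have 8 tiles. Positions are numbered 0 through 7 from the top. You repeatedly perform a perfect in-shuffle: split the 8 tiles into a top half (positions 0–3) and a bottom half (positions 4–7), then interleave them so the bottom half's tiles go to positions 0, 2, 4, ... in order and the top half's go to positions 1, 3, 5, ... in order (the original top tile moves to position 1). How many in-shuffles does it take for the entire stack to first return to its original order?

The in-shuffle permutes the 8 positions with cycle lengths [2, 6].
Every tile is home exactly when every cycle has completed a whole number of laps, i.e. after lcm(2, 6) = 6 in-shuffles.

6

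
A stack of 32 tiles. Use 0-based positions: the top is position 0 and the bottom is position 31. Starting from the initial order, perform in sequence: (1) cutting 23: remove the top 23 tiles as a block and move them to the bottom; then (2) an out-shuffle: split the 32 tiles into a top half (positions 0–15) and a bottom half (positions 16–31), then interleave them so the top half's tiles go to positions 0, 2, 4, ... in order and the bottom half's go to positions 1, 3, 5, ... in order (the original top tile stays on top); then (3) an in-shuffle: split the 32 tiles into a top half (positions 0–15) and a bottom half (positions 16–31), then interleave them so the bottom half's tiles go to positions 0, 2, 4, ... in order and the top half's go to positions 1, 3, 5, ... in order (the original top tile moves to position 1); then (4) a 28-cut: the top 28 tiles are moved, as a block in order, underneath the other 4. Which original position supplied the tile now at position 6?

15

Undo the operations in reverse order, starting from position 6:
  undo op 4 (cut 28): 6 ← 2
  undo op 3 (in-shuffle, from bottom half): 2 ← 17
  undo op 2 (out-shuffle, from bottom half): 17 ← 24
  undo op 1 (cut 23): 24 ← 15
So the tile at position 6 came from original position 15.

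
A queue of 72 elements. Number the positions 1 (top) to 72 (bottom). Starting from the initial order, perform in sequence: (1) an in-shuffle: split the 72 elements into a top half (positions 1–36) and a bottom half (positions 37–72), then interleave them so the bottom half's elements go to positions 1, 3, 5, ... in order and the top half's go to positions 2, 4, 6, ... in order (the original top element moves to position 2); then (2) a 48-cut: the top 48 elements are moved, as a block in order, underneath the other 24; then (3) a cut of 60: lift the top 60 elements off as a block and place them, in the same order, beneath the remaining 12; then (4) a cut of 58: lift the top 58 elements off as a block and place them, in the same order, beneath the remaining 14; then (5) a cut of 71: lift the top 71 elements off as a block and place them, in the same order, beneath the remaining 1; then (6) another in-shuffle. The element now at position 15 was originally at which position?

Undo the operations in reverse order, starting from position 15:
  undo op 6 (in-shuffle, from bottom half): 15 ← 44
  undo op 5 (cut 71): 44 ← 43
  undo op 4 (cut 58): 43 ← 29
  undo op 3 (cut 60): 29 ← 17
  undo op 2 (cut 48): 17 ← 65
  undo op 1 (in-shuffle, from bottom half): 65 ← 69
So the element at position 15 came from original position 69.

69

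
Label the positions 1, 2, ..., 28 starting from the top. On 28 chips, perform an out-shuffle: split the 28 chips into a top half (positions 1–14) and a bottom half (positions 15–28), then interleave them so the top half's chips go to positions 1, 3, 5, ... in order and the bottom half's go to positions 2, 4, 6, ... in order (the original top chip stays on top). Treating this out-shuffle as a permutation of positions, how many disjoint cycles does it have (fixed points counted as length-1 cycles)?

5

Trace each unvisited position around until it returns:
(1) (2 3 5 9 17 6 ... len 18) (4 7 13 25 22 16) (10 19) (28)
5 cycles in total.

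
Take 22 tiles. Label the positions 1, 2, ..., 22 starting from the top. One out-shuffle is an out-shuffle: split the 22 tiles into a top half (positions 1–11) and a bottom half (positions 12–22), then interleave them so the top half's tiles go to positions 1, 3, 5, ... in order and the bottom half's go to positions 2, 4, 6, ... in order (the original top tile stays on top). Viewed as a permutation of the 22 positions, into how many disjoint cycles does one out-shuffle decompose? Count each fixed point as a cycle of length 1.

7

Trace each unvisited position around until it returns:
(1) (2 3 5 9 17 12) (4 7 13) (6 11 21 20 18 14) (8 15) (10 19 16) (22)
7 cycles in total.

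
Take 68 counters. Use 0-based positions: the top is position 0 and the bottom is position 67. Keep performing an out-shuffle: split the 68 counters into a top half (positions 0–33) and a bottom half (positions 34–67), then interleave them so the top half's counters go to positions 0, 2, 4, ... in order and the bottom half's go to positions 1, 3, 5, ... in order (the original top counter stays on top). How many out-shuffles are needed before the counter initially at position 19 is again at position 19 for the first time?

66

Follow position 19 under repeated out-shuffles:
19 → 38 → 9 → 18 → 36 → 5 → 10 → 20 → ... → 19 (length 66)
It first returns after 66 out-shuffles.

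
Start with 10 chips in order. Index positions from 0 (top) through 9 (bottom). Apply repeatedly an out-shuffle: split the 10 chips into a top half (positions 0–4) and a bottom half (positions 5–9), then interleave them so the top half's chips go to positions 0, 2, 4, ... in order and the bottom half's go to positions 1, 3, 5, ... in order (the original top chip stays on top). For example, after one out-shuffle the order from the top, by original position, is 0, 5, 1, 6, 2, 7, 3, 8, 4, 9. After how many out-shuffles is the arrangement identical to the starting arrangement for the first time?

The out-shuffle permutes the 10 positions with cycle lengths [1, 1, 2, 6].
Every chip is home exactly when every cycle has completed a whole number of laps, i.e. after lcm(1, 2, 6) = 6 out-shuffles.

6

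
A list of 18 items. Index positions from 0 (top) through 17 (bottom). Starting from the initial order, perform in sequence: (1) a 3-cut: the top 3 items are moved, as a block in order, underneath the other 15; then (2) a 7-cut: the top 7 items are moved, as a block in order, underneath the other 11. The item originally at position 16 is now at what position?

Track the item from position 16 forward through each operation:
  after op 1 (cut 3): 16 → 13
  after op 2 (cut 7): 13 → 6

6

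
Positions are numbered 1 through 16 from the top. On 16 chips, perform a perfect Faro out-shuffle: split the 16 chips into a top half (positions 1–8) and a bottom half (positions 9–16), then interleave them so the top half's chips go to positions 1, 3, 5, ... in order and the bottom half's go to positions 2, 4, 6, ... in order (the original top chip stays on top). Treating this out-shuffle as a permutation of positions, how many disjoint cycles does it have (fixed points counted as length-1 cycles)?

6

Trace each unvisited position around until it returns:
(1) (2 3 5 9) (4 7 13 10) (6 11) (8 15 14 12) (16)
6 cycles in total.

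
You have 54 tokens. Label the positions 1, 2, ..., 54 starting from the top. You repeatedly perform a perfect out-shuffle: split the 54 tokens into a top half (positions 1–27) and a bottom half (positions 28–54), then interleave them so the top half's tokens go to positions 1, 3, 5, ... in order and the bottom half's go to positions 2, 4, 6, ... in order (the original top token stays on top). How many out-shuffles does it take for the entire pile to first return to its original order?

52

The out-shuffle permutes the 54 positions with cycle lengths [1, 1, 52].
Every token is home exactly when every cycle has completed a whole number of laps, i.e. after lcm(1, 52) = 52 out-shuffles.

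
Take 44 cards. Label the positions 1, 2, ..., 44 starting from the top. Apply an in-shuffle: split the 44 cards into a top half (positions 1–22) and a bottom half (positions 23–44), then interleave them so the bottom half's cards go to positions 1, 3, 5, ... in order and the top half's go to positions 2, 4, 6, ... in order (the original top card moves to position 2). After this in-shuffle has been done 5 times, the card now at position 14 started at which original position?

Work backwards from position 14, undoing one in-shuffle at a time:
14 ← 7 ← 26 ← 13 ← 29 ← 37
So the card now at position 14 started at position 37.

37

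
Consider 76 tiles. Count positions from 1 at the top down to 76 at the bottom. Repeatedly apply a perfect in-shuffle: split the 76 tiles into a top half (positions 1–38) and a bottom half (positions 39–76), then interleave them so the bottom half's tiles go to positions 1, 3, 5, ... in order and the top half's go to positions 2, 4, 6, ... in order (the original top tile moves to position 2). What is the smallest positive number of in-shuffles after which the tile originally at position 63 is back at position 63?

10

Follow position 63 under repeated in-shuffles:
63 → 49 → 21 → 42 → 7 → 14 → 28 → 56 → 35 → 70 → 63
It first returns after 10 in-shuffles.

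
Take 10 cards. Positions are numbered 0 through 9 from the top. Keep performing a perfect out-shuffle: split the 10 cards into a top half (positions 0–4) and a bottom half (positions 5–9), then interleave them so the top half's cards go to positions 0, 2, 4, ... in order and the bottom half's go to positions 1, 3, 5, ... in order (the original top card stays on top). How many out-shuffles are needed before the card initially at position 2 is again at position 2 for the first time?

6

Follow position 2 under repeated out-shuffles:
2 → 4 → 8 → 7 → 5 → 1 → 2
It first returns after 6 out-shuffles.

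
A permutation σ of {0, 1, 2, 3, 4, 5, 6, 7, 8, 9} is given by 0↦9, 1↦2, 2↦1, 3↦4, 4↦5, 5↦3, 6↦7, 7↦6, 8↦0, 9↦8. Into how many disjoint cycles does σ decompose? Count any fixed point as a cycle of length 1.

Cycle decomposition: (0 9 8) (1 2) (3 4 5) (6 7).
4 cycles.

4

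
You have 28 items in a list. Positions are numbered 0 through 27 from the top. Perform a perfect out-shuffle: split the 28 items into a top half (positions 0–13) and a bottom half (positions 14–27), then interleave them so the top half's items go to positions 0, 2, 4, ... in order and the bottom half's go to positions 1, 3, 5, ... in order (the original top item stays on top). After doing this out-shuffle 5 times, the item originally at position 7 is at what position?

Track the item's position through each out-shuffle:
7 → 14 → 1 → 2 → 4 → 8

8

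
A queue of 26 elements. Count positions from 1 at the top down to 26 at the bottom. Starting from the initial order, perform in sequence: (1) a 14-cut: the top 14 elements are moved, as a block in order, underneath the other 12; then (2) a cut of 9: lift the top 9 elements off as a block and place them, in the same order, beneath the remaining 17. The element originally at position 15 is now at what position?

18

Track the element from position 15 forward through each operation:
  after op 1 (cut 14): 15 → 1
  after op 2 (cut 9): 1 → 18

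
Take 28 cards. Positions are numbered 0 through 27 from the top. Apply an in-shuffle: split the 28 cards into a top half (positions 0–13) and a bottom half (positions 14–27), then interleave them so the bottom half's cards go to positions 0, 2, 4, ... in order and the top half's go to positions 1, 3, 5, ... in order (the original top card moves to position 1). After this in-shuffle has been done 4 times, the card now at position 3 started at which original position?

21

Work backwards from position 3, undoing one in-shuffle at a time:
3 ← 1 ← 0 ← 14 ← 21
So the card now at position 3 started at position 21.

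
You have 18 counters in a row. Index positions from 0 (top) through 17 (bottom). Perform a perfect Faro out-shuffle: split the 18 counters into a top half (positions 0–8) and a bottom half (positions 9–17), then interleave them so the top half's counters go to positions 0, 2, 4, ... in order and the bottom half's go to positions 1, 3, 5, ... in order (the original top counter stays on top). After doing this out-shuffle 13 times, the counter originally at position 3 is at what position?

11

Track position through each out-shuffle: 3 → 6 → 12 → 7 → 14 → ... (continuing for 13 shuffles total) → 11.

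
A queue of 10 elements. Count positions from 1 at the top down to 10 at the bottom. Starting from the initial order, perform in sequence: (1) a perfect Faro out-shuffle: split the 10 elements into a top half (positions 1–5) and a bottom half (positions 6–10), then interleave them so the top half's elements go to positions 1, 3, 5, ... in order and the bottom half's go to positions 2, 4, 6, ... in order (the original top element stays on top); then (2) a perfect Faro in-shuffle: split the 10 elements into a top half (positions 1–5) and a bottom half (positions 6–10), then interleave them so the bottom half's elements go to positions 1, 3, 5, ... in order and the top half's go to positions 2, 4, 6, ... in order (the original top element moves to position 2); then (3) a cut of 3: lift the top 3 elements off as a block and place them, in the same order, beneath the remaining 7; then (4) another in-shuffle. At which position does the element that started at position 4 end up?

9

Track the element from position 4 forward through each operation:
  after op 1 (out-shuffle): 4 → 7
  after op 2 (in-shuffle): 7 → 3
  after op 3 (cut 3): 3 → 10
  after op 4 (in-shuffle): 10 → 9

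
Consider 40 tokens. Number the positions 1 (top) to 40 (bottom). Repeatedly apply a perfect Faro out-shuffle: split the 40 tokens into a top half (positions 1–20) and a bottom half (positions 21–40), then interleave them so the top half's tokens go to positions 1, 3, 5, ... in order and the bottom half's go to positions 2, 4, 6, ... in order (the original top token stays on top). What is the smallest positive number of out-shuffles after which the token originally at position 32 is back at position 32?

12

Follow position 32 under repeated out-shuffles:
32 → 24 → 8 → 15 → 29 → 18 → 35 → 30 → 20 → 39 → 38 → 36 → 32
It first returns after 12 out-shuffles.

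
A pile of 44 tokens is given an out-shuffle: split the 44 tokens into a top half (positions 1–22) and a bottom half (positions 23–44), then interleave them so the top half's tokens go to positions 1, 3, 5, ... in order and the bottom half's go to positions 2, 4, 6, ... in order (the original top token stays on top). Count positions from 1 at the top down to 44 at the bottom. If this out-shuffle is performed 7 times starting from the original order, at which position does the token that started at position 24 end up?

Track the token's position through each out-shuffle:
24 → 4 → 7 → 13 → 25 → 6 → 11 → 21

21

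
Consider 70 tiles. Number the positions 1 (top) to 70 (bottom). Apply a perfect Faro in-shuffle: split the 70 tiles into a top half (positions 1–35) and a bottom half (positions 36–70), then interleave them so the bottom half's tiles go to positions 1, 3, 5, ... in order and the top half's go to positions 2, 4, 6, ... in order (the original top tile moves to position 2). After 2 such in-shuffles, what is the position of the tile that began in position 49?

54

Track the tile's position through each in-shuffle:
49 → 27 → 54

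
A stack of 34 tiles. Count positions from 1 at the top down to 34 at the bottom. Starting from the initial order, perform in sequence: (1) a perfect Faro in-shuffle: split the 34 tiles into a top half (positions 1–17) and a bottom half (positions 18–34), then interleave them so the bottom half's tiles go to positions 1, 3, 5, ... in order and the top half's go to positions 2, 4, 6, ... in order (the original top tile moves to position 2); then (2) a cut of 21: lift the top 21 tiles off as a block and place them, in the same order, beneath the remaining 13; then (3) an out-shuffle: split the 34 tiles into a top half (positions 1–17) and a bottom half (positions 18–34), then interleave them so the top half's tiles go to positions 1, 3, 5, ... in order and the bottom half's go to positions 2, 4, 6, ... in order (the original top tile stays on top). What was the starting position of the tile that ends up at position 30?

Undo the operations in reverse order, starting from position 30:
  undo op 3 (out-shuffle, from bottom half): 30 ← 32
  undo op 2 (cut 21): 32 ← 19
  undo op 1 (in-shuffle, from bottom half): 19 ← 27
So the tile at position 30 came from original position 27.

27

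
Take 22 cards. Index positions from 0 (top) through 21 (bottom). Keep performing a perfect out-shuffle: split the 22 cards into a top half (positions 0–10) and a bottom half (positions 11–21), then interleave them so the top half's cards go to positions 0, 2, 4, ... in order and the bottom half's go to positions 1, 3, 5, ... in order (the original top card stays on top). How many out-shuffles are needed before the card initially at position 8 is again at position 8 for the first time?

Follow position 8 under repeated out-shuffles:
8 → 16 → 11 → 1 → 2 → 4 → 8
It first returns after 6 out-shuffles.

6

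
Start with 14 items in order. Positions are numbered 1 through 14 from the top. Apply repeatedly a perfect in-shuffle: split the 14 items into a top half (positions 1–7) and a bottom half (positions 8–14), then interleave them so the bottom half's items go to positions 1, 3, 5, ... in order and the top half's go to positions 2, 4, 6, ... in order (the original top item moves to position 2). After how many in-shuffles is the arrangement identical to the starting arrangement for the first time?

The in-shuffle permutes the 14 positions with cycle lengths [2, 4, 4, 4].
Every item is home exactly when every cycle has completed a whole number of laps, i.e. after lcm(2, 4) = 4 in-shuffles.

4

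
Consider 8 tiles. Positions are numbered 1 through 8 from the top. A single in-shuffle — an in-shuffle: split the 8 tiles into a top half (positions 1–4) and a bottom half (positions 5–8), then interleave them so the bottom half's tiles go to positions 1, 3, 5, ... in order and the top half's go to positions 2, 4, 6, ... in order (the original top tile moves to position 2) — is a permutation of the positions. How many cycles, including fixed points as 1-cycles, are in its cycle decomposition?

2

Trace each unvisited position around until it returns:
(1 2 4 8 7 5) (3 6)
2 cycles in total.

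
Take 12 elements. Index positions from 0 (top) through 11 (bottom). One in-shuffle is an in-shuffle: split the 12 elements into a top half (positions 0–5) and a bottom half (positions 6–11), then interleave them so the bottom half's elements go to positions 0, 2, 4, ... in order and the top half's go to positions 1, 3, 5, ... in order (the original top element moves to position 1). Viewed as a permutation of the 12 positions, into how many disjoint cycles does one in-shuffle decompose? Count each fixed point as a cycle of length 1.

1

Trace each unvisited position around until it returns:
(0 1 3 7 2 5 ... len 12)
1 cycle in total.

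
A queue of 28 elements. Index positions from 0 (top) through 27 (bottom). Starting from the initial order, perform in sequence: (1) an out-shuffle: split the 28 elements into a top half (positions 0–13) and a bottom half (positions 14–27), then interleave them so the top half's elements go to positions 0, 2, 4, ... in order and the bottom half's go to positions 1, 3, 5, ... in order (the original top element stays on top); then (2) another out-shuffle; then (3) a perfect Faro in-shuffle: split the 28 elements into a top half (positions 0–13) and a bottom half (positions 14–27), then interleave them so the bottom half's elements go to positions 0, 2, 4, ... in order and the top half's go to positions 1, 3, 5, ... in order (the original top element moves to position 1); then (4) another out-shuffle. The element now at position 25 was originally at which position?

Undo the operations in reverse order, starting from position 25:
  undo op 4 (out-shuffle, from bottom half): 25 ← 26
  undo op 3 (in-shuffle, from bottom half): 26 ← 27
  undo op 2 (out-shuffle, from bottom half): 27 ← 27
  undo op 1 (out-shuffle, from bottom half): 27 ← 27
So the element at position 25 came from original position 27.

27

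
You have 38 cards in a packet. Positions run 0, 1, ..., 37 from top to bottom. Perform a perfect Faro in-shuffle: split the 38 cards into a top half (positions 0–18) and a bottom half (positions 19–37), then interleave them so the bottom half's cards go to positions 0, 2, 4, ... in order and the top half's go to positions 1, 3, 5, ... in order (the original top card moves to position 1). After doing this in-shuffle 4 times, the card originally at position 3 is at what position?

Track the card's position through each in-shuffle:
3 → 7 → 15 → 31 → 24

24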